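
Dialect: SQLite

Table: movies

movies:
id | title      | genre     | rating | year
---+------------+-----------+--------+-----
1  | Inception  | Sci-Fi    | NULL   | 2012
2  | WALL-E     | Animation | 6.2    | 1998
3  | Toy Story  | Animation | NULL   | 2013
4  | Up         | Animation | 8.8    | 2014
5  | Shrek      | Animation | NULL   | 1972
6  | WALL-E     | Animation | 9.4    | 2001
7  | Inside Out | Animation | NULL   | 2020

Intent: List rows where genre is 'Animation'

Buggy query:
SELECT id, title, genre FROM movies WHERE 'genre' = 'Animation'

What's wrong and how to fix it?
Bug: Single quotes denote string literals in SQL; the column name is being compared as a constant string

Fix: Reference the column as genre without single quotes

Corrected query:
SELECT id, title, genre FROM movies WHERE genre = 'Animation'

Result:
id | title      | genre    
---+------------+----------
2  | WALL-E     | Animation
3  | Toy Story  | Animation
4  | Up         | Animation
5  | Shrek      | Animation
6  | WALL-E     | Animation
7  | Inside Out | Animation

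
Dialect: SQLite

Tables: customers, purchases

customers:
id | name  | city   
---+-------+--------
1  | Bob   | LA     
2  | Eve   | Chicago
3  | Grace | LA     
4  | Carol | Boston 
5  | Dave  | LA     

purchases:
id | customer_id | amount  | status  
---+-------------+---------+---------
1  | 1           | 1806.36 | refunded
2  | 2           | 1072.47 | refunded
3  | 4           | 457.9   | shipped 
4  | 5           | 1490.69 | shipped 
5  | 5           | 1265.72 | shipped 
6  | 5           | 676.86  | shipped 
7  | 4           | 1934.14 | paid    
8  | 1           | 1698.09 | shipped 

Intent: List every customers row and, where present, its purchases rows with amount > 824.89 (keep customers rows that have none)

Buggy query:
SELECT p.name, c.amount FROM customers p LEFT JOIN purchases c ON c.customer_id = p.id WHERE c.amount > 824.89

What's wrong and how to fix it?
Bug: A WHERE condition on the right-hand table after LEFT JOIN drops unmatched parents

Fix: Put 'c.amount > 824.89' in the JOIN's ON clause instead of WHERE

Corrected query:
SELECT p.name, c.amount FROM customers p LEFT JOIN purchases c ON c.customer_id = p.id AND c.amount > 824.89

Result:
name  | amount 
------+--------
Bob   | 1698.09
Bob   | 1806.36
Eve   | 1072.47
Grace | NULL   
Carol | 1934.14
Dave  | 1265.72
Dave  | 1490.69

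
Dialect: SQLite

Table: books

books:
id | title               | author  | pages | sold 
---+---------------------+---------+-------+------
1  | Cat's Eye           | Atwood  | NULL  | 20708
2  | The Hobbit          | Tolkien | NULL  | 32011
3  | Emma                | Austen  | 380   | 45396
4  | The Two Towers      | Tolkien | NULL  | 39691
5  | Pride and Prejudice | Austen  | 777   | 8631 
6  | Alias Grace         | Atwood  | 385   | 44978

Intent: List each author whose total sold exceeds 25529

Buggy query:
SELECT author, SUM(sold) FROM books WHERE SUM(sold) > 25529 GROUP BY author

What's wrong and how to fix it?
Bug: Aggregate functions cannot appear in a WHERE clause

Fix: Use HAVING (which filters groups after aggregation) instead of WHERE

Corrected query:
SELECT author, SUM(sold) FROM books GROUP BY author HAVING SUM(sold) > 25529

Result:
author  | SUM(sold)
--------+----------
Atwood  | 65686    
Austen  | 54027    
Tolkien | 71702    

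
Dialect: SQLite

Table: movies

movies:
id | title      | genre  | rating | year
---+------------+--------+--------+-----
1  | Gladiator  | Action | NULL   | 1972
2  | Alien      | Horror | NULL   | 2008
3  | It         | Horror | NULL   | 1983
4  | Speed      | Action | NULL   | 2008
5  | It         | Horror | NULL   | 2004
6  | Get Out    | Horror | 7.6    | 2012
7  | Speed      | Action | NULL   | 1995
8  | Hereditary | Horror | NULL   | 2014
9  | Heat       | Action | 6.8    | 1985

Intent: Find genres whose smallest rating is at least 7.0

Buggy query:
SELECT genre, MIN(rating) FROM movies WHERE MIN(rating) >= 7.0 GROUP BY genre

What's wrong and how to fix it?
Bug: MIN() in WHERE is a misuse of aggregate

Fix: Replace WHERE with HAVING after the GROUP BY

Corrected query:
SELECT genre, MIN(rating) FROM movies GROUP BY genre HAVING MIN(rating) >= 7.0

Result:
genre  | MIN(rating)
-------+------------
Horror | 7.6        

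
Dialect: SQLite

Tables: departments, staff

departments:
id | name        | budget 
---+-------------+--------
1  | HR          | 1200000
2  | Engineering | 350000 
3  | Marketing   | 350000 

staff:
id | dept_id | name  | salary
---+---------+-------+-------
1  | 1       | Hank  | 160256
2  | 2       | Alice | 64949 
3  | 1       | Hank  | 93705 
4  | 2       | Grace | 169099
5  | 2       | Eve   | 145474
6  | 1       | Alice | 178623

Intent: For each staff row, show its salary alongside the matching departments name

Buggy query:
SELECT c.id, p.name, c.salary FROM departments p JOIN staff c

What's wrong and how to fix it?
Bug: Missing join condition: each staff row is matched to all departments rows instead of just its own

Fix: Add ON c.dept_id = p.id to the JOIN

Corrected query:
SELECT c.id, p.name, c.salary FROM departments p JOIN staff c ON c.dept_id = p.id

Result:
id | name        | salary
---+-------------+-------
1  | HR          | 160256
2  | Engineering | 64949 
3  | HR          | 93705 
4  | Engineering | 169099
5  | Engineering | 145474
6  | HR          | 178623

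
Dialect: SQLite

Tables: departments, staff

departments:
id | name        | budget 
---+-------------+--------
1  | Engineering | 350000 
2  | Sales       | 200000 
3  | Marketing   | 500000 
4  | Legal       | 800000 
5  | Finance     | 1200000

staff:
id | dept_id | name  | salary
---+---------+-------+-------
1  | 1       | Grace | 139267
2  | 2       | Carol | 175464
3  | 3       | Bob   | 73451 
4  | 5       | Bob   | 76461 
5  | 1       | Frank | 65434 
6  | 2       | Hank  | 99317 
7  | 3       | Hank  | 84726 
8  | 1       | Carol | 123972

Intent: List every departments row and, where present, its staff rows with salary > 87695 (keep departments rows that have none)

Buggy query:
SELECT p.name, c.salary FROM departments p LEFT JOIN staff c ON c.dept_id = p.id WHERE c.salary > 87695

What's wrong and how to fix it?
Bug: Filtering c.salary in WHERE discards the NULL rows produced by LEFT JOIN, turning it into an inner join

Fix: Move the right-table condition into the ON clause so unmatched parents are kept

Corrected query:
SELECT p.name, c.salary FROM departments p LEFT JOIN staff c ON c.dept_id = p.id AND c.salary > 87695

Result:
name        | salary
------------+-------
Engineering | 123972
Engineering | 139267
Sales       | 99317 
Sales       | 175464
Marketing   | NULL  
Legal       | NULL  
Finance     | NULL  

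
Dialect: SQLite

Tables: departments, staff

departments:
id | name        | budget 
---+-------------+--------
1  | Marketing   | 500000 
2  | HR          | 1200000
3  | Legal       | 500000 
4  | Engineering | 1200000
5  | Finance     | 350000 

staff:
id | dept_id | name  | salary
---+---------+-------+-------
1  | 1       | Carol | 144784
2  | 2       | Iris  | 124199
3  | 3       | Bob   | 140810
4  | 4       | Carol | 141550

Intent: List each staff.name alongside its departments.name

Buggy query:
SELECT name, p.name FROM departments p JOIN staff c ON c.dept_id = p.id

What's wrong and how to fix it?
Bug: Both tables have a 'name' column; the unqualified reference is ambiguous

Fix: Prefix ambiguous columns with the table alias

Corrected query:
SELECT c.name, p.name FROM departments p JOIN staff c ON c.dept_id = p.id

Result:
name  | name       
------+------------
Carol | Marketing  
Iris  | HR         
Bob   | Legal      
Carol | Engineering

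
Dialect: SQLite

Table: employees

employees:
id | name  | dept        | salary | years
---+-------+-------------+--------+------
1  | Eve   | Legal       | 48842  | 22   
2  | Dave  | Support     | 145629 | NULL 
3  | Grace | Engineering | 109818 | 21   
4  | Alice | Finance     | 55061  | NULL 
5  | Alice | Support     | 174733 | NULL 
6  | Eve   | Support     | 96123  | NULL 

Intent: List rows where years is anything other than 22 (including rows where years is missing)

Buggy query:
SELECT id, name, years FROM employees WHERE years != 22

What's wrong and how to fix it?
Bug: 'years != 22' is unknown when years is NULL, so NULL rows are silently excluded

Fix: Handle NULL separately with IS NULL alongside the inequality

Corrected query:
SELECT id, name, years FROM employees WHERE years != 22 OR years IS NULL

Result:
id | name  | years
---+-------+------
2  | Dave  | NULL 
3  | Grace | 21   
4  | Alice | NULL 
5  | Alice | NULL 
6  | Eve   | NULL 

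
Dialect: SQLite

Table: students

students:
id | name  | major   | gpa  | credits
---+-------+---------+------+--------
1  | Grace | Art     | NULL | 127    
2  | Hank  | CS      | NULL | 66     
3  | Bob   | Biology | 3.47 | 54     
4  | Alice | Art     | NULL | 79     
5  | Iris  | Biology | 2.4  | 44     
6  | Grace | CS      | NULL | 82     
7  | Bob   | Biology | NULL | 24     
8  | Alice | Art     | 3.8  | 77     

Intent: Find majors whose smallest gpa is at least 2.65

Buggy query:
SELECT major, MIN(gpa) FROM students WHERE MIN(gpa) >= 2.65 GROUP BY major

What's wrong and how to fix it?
Bug: Aggregates like MIN are computed per group after WHERE runs

Fix: Use HAVING for the per-group MIN condition

Corrected query:
SELECT major, MIN(gpa) FROM students GROUP BY major HAVING MIN(gpa) >= 2.65

Result:
major | MIN(gpa)
------+---------
Art   | 3.8     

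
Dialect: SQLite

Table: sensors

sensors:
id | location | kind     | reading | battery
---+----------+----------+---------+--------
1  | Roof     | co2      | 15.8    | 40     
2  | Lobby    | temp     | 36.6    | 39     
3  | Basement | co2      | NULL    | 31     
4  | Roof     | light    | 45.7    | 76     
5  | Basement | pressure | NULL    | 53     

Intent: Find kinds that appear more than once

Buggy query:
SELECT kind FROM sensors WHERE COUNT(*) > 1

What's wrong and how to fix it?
Bug: COUNT(*) is an aggregate and cannot be used in WHERE

Fix: Group first, then use HAVING for the count condition

Corrected query:
SELECT kind FROM sensors GROUP BY kind HAVING COUNT(*) > 1

Result:
kind
----
co2 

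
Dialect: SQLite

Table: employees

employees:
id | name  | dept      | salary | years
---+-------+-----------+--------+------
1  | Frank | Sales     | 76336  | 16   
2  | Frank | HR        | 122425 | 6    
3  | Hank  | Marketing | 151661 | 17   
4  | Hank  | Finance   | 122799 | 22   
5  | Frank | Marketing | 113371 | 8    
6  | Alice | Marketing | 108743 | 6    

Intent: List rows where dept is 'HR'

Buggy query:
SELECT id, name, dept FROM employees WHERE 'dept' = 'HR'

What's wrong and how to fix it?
Bug: Single quotes denote string literals in SQL; the column name is being compared as a constant string

Fix: Remove the quotes around the column name (or use double quotes for an identifier)

Corrected query:
SELECT id, name, dept FROM employees WHERE dept = 'HR'

Result:
id | name  | dept
---+-------+-----
2  | Frank | HR  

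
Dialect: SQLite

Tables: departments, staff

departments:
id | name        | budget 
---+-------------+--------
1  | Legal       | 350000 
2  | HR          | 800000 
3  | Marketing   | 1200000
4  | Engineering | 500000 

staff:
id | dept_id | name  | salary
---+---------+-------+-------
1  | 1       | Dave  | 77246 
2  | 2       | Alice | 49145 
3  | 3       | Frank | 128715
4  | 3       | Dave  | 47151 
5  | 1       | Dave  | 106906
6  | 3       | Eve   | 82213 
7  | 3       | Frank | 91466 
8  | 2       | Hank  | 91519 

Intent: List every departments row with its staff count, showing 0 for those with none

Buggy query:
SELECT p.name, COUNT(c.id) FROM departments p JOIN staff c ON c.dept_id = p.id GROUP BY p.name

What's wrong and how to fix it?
Bug: INNER JOIN drops departments rows that have no matching staff rows

Fix: Switch to LEFT JOIN to retain unmatched parent rows

Corrected query:
SELECT p.name, COUNT(c.id) FROM departments p LEFT JOIN staff c ON c.dept_id = p.id GROUP BY p.name

Result:
name        | COUNT(c.id)
------------+------------
Engineering | 0          
HR          | 2          
Legal       | 2          
Marketing   | 4          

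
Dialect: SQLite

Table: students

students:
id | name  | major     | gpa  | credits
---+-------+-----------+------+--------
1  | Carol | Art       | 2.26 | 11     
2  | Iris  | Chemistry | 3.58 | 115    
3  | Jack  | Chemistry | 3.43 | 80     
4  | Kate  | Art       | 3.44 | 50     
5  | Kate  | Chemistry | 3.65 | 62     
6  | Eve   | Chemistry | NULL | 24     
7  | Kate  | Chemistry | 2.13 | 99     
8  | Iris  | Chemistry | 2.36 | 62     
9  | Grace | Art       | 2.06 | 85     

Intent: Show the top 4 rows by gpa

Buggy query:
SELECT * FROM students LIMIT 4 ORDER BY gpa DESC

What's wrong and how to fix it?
Bug: ORDER BY cannot follow LIMIT; LIMIT is the final clause

Fix: Swap the clauses: ORDER BY first, then LIMIT

Corrected query:
SELECT * FROM students ORDER BY gpa DESC LIMIT 4

Result:
id | name | major     | gpa  | credits
---+------+-----------+------+--------
5  | Kate | Chemistry | 3.65 | 62     
2  | Iris | Chemistry | 3.58 | 115    
4  | Kate | Art       | 3.44 | 50     
3  | Jack | Chemistry | 3.43 | 80     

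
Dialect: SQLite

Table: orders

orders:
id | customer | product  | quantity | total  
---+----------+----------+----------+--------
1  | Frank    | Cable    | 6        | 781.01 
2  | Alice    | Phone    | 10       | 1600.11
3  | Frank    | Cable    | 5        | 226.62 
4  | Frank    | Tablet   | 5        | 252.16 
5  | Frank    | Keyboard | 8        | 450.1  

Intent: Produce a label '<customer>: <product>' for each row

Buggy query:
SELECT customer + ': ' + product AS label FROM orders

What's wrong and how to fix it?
Bug: SQLite uses || for string concatenation; + coerces text to numbers (yielding 0)

Fix: Replace + with || to concatenate text

Corrected query:
SELECT customer || ': ' || product AS label FROM orders

Result:
label          
---------------
Frank: Cable   
Alice: Phone   
Frank: Cable   
Frank: Tablet  
Frank: Keyboard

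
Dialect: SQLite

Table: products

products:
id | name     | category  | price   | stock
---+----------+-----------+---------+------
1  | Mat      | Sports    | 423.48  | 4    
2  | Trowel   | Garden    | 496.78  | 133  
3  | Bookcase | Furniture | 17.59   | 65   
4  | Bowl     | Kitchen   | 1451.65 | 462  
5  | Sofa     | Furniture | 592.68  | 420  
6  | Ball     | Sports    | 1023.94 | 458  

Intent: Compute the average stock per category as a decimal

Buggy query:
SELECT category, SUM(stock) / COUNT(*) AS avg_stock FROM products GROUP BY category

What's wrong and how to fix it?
Bug: SUM(stock) and COUNT(*) are both integers; the division truncates the fractional part

Fix: Multiply by 1.0 (or CAST to REAL) to force floating-point division

Corrected query:
SELECT category, SUM(stock) * 1.0 / COUNT(*) AS avg_stock FROM products GROUP BY category

Result:
category  | avg_stock
----------+----------
Furniture | 242.5    
Garden    | 133      
Kitchen   | 462      
Sports    | 231      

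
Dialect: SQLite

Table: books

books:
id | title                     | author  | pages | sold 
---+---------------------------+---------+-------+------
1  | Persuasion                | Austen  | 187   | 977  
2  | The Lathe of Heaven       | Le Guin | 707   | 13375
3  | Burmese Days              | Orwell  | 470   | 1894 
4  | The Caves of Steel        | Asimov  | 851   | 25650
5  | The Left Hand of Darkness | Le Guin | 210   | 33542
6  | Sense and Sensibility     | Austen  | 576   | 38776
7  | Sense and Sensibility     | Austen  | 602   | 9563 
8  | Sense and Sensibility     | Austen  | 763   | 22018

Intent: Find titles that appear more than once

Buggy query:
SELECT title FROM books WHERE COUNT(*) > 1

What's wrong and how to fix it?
Bug: WHERE can't reference COUNT(*); aggregates are computed after WHERE

Fix: GROUP BY title, then filter groups with HAVING COUNT(*) > 1

Corrected query:
SELECT title FROM books GROUP BY title HAVING COUNT(*) > 1

Result:
title                
---------------------
Sense and Sensibility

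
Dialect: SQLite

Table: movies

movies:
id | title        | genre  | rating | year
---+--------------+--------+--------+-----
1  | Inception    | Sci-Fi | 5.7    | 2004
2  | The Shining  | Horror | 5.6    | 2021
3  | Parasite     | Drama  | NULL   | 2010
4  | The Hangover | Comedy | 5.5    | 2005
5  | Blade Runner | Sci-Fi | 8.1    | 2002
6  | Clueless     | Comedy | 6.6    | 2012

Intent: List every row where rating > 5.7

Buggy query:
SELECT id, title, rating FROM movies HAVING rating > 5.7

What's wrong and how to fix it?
Bug: This is a non-aggregate query (no GROUP BY, no aggregates), so in SQLite the HAVING clause is invalid here; a row-level condition belongs in WHERE

Fix: Replace HAVING with WHERE since the condition applies to individual rows

Corrected query:
SELECT id, title, rating FROM movies WHERE rating > 5.7

Result:
id | title        | rating
---+--------------+-------
5  | Blade Runner | 8.1   
6  | Clueless     | 6.6   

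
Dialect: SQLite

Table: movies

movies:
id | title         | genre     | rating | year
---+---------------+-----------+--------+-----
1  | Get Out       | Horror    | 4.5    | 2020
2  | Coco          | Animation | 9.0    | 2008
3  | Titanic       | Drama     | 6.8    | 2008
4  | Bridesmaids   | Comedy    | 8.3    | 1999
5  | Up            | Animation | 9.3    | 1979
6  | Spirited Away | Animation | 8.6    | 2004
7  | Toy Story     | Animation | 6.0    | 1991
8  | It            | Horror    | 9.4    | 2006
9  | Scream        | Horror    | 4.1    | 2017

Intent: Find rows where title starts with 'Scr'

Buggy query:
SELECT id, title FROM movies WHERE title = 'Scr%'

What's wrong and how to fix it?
Bug: Wildcards only work with LIKE; '=' treats '%' as a literal character

Fix: Replace '=' with LIKE so 'Scr%' is treated as a pattern

Corrected query:
SELECT id, title FROM movies WHERE title LIKE 'Scr%'

Result:
id | title 
---+-------
9  | Scream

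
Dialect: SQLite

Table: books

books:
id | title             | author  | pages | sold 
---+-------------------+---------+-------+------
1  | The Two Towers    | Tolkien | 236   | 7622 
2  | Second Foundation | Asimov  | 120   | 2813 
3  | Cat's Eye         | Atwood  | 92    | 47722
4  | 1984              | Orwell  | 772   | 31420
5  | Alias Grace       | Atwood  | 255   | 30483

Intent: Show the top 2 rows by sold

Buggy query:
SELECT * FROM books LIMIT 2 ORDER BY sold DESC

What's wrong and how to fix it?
Bug: ORDER BY cannot follow LIMIT; LIMIT is the final clause

Fix: Sort with ORDER BY, then apply LIMIT

Corrected query:
SELECT * FROM books ORDER BY sold DESC LIMIT 2

Result:
id | title     | author | pages | sold 
---+-----------+--------+-------+------
3  | Cat's Eye | Atwood | 92    | 47722
4  | 1984      | Orwell | 772   | 31420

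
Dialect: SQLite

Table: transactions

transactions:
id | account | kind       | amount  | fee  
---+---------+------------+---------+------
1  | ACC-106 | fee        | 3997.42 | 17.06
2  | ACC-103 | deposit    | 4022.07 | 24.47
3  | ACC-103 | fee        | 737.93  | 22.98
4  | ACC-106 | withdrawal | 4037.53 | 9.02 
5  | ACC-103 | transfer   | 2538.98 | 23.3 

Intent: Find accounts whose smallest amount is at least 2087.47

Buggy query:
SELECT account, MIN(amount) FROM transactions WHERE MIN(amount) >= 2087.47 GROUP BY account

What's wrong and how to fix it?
Bug: MIN() in WHERE is a misuse of aggregate

Fix: Replace WHERE with HAVING after the GROUP BY

Corrected query:
SELECT account, MIN(amount) FROM transactions GROUP BY account HAVING MIN(amount) >= 2087.47

Result:
account | MIN(amount)
--------+------------
ACC-106 | 3997.42    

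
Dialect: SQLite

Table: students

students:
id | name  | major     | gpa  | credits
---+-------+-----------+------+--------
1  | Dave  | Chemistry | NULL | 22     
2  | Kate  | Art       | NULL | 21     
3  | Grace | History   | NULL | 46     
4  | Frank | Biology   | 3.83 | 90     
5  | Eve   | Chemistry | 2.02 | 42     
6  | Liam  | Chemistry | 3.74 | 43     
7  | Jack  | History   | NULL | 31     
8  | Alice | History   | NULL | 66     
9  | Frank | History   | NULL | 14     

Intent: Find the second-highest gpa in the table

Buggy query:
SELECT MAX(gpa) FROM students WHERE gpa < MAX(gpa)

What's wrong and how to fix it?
Bug: MAX(gpa) on the right of the comparison is an aggregate-in-WHERE error

Fix: Put the inner MAX in a scalar subquery

Corrected query:
SELECT MAX(gpa) FROM students WHERE gpa < (SELECT MAX(gpa) FROM students)

Result:
MAX(gpa)
--------
3.74    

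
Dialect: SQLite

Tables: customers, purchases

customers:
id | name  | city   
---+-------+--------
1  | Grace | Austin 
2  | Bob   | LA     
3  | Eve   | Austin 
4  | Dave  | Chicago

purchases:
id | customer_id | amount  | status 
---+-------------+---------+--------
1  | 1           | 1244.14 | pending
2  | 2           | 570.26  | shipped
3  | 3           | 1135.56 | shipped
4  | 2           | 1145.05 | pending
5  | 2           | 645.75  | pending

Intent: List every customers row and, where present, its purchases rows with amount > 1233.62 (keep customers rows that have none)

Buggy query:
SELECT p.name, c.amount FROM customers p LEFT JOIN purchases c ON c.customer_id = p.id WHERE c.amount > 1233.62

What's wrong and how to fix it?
Bug: A WHERE condition on the right-hand table after LEFT JOIN drops unmatched parents

Fix: Move the right-table condition into the ON clause so unmatched parents are kept

Corrected query:
SELECT p.name, c.amount FROM customers p LEFT JOIN purchases c ON c.customer_id = p.id AND c.amount > 1233.62

Result:
name  | amount 
------+--------
Grace | 1244.14
Bob   | NULL   
Eve   | NULL   
Dave  | NULL   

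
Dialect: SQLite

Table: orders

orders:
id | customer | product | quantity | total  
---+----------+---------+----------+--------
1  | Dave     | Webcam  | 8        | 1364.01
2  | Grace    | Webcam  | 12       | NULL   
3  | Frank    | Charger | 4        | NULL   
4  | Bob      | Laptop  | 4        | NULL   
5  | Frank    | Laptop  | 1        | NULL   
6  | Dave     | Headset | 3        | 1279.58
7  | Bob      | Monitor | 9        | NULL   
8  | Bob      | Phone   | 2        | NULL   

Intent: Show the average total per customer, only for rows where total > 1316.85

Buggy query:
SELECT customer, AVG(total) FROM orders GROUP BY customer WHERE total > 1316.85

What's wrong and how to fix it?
Bug: WHERE cannot follow GROUP BY

Fix: Move the WHERE clause before GROUP BY

Corrected query:
SELECT customer, AVG(total) FROM orders WHERE total > 1316.85 GROUP BY customer

Result:
customer | AVG(total)
---------+-----------
Dave     | 1364.01   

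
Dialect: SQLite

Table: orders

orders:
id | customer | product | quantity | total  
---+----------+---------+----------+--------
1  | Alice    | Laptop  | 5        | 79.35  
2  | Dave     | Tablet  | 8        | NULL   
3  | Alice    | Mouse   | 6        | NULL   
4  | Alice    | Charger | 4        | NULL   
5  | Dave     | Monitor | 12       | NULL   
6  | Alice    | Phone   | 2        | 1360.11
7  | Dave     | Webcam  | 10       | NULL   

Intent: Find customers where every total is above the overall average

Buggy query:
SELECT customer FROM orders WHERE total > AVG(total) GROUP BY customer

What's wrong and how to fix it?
Bug: AVG() is an aggregate; it can't sit directly in WHERE

Fix: Compute the overall average in a scalar subquery and compare each group's MIN against it in HAVING

Corrected query:
SELECT customer FROM orders GROUP BY customer HAVING MIN(total) > (SELECT AVG(total) FROM orders)

Result:
(no rows)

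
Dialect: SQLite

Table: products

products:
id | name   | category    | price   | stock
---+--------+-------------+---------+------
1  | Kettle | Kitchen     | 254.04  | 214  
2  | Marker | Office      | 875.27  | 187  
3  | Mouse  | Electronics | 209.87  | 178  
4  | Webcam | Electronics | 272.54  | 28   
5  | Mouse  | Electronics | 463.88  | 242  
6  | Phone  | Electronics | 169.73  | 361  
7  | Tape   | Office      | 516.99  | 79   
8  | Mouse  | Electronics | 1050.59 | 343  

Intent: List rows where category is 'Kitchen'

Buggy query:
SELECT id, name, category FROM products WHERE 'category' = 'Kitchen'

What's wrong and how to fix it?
Bug: Single quotes denote string literals in SQL; the column name is being compared as a constant string

Fix: Reference the column as category without single quotes

Corrected query:
SELECT id, name, category FROM products WHERE category = 'Kitchen'

Result:
id | name   | category
---+--------+---------
1  | Kettle | Kitchen 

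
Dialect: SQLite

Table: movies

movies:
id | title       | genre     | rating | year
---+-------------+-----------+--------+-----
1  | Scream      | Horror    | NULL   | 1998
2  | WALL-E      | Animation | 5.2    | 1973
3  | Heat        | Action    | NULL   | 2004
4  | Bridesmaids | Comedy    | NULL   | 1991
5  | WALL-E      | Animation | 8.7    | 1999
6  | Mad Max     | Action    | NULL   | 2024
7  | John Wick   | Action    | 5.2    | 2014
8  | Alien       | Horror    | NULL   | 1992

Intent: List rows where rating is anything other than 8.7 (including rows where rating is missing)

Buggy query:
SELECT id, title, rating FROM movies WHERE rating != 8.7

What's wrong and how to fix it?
Bug: 'rating != 8.7' is unknown when rating is NULL, so NULL rows are silently excluded

Fix: Add an explicit OR rating IS NULL to include the missing-value rows

Corrected query:
SELECT id, title, rating FROM movies WHERE rating != 8.7 OR rating IS NULL

Result:
id | title       | rating
---+-------------+-------
1  | Scream      | NULL  
2  | WALL-E      | 5.2   
3  | Heat        | NULL  
4  | Bridesmaids | NULL  
6  | Mad Max     | NULL  
7  | John Wick   | 5.2   
8  | Alien       | NULL  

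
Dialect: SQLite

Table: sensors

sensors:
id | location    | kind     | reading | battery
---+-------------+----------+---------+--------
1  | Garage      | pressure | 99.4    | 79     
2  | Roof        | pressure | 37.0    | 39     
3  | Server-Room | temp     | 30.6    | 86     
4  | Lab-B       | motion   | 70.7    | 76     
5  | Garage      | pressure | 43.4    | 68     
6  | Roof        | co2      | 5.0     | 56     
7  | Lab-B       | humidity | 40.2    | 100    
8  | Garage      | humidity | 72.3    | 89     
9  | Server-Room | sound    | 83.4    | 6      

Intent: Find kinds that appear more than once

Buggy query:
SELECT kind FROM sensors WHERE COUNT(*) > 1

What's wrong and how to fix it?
Bug: WHERE can't reference COUNT(*); aggregates are computed after WHERE

Fix: GROUP BY kind, then filter groups with HAVING COUNT(*) > 1

Corrected query:
SELECT kind FROM sensors GROUP BY kind HAVING COUNT(*) > 1

Result:
kind    
--------
humidity
pressure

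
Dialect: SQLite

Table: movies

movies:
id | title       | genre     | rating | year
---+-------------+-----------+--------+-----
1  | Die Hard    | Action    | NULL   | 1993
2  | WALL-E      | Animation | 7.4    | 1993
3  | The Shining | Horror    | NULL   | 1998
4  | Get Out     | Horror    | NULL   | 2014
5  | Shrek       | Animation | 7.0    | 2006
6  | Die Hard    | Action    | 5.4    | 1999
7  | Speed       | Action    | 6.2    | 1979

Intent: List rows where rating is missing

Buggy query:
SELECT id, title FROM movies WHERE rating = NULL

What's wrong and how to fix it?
Bug: '= NULL' is always unknown in SQL three-valued logic, so no rows match

Fix: Replace '= NULL' with 'IS NULL'

Corrected query:
SELECT id, title FROM movies WHERE rating IS NULL

Result:
id | title      
---+------------
1  | Die Hard   
3  | The Shining
4  | Get Out    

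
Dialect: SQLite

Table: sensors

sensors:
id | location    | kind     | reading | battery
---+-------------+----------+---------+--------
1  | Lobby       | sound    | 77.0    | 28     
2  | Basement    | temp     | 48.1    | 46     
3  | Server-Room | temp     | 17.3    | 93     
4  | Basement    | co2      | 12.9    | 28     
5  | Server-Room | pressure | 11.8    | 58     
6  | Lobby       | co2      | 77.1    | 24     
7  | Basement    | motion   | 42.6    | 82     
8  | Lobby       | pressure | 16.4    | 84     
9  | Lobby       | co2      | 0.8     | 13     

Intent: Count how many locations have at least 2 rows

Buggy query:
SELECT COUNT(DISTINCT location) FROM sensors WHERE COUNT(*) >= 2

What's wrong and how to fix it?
Bug: COUNT(*) cannot appear in WHERE; the per-group count doesn't exist yet

Fix: Use a subquery that GROUPs and filters with HAVING, then count its rows

Corrected query:
SELECT COUNT(*) FROM (SELECT location FROM sensors GROUP BY location HAVING COUNT(*) >= 2)

Result:
COUNT(*)
--------
3       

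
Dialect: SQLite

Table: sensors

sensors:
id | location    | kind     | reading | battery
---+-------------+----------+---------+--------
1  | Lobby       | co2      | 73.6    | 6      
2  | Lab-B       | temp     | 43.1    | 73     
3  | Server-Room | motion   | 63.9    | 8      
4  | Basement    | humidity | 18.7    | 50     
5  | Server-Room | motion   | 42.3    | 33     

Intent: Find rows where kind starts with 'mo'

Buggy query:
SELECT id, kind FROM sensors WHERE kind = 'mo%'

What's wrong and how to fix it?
Bug: '=' compares the literal string including the % character; pattern matching needs LIKE

Fix: Use LIKE for wildcard pattern matching

Corrected query:
SELECT id, kind FROM sensors WHERE kind LIKE 'mo%'

Result:
id | kind  
---+-------
3  | motion
5  | motion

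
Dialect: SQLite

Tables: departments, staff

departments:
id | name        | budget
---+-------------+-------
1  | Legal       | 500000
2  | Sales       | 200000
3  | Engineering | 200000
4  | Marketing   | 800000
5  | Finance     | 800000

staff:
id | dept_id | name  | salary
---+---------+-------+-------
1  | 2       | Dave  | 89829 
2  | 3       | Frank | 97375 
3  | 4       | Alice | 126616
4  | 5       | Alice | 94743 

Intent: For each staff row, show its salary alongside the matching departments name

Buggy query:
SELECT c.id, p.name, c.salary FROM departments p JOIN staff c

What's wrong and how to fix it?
Bug: Missing join condition: each staff row is matched to all departments rows instead of just its own

Fix: Add ON c.dept_id = p.id to the JOIN

Corrected query:
SELECT c.id, p.name, c.salary FROM departments p JOIN staff c ON c.dept_id = p.id

Result:
id | name        | salary
---+-------------+-------
1  | Sales       | 89829 
2  | Engineering | 97375 
3  | Marketing   | 126616
4  | Finance     | 94743 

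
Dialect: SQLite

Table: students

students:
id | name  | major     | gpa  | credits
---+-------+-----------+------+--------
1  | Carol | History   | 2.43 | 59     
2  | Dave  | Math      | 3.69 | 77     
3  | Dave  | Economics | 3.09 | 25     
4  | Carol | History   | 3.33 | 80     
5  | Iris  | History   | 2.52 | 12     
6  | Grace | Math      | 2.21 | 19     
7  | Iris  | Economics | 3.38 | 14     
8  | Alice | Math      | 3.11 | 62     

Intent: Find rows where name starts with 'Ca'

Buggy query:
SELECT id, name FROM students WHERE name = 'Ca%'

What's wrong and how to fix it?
Bug: Wildcards only work with LIKE; '=' treats '%' as a literal character

Fix: Use LIKE for wildcard pattern matching

Corrected query:
SELECT id, name FROM students WHERE name LIKE 'Ca%'

Result:
id | name 
---+------
1  | Carol
4  | Carol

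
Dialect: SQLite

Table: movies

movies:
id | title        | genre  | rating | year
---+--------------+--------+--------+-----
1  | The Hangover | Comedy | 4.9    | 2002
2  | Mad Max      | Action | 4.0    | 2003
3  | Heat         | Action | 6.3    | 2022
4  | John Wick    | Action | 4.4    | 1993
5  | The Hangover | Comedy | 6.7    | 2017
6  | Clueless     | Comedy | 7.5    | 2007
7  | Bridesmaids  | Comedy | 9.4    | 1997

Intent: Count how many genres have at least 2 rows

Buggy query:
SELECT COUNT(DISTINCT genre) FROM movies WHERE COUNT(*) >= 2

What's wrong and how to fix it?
Bug: WHERE filters individual rows, not groups, so a group-level COUNT is invalid there

Fix: Group first with HAVING COUNT(*) >= 2, then COUNT the resulting groups

Corrected query:
SELECT COUNT(*) FROM (SELECT genre FROM movies GROUP BY genre HAVING COUNT(*) >= 2)

Result:
COUNT(*)
--------
2       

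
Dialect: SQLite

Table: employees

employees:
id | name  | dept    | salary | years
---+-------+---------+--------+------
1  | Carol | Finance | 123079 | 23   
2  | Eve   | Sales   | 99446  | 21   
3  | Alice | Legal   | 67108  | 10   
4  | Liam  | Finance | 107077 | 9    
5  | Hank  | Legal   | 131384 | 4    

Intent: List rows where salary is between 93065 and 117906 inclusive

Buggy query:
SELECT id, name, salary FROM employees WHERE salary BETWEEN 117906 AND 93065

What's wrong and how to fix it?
Bug: The bounds are reversed; BETWEEN a AND b requires a <= b to match anything

Fix: Swap the bounds so the smaller value comes first

Corrected query:
SELECT id, name, salary FROM employees WHERE salary BETWEEN 93065 AND 117906

Result:
id | name | salary
---+------+-------
2  | Eve  | 99446 
4  | Liam | 107077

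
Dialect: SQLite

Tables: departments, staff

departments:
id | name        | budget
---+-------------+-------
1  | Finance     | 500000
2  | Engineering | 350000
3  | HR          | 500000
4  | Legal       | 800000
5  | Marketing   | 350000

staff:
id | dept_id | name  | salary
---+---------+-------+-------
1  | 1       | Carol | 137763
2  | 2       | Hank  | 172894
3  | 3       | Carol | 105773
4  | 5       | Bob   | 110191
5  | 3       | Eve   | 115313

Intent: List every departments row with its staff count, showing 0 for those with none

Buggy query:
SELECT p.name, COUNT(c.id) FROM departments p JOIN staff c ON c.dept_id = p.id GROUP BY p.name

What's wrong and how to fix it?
Bug: An inner join excludes parents with zero children

Fix: Use LEFT JOIN so parents without children still appear (COUNT(c.id) gives 0)

Corrected query:
SELECT p.name, COUNT(c.id) FROM departments p LEFT JOIN staff c ON c.dept_id = p.id GROUP BY p.name

Result:
name        | COUNT(c.id)
------------+------------
Engineering | 1          
Finance     | 1          
HR          | 2          
Legal       | 0          
Marketing   | 1          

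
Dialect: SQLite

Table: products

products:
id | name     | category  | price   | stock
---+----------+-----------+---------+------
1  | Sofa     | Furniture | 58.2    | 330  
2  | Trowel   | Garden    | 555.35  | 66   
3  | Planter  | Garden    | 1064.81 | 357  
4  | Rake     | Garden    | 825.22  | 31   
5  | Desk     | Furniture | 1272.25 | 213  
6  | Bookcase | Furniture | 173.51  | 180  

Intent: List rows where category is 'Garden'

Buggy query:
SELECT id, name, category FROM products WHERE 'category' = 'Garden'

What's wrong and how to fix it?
Bug: 'category' in single quotes is a string literal, not the column; the comparison is literal-vs-literal and never true

Fix: Remove the quotes around the column name (or use double quotes for an identifier)

Corrected query:
SELECT id, name, category FROM products WHERE category = 'Garden'

Result:
id | name    | category
---+---------+---------
2  | Trowel  | Garden  
3  | Planter | Garden  
4  | Rake    | Garden  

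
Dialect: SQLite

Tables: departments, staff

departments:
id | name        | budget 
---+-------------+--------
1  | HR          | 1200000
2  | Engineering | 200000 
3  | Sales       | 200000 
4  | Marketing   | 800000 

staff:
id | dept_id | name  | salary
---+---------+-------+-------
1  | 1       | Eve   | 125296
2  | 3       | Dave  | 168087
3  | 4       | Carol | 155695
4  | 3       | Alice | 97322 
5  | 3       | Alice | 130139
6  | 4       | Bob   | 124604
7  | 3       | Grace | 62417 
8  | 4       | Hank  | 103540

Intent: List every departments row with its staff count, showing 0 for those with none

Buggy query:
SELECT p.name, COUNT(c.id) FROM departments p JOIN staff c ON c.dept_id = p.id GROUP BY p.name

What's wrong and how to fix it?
Bug: INNER JOIN drops departments rows that have no matching staff rows

Fix: Switch to LEFT JOIN to retain unmatched parent rows

Corrected query:
SELECT p.name, COUNT(c.id) FROM departments p LEFT JOIN staff c ON c.dept_id = p.id GROUP BY p.name

Result:
name        | COUNT(c.id)
------------+------------
Engineering | 0          
HR          | 1          
Marketing   | 3          
Sales       | 4          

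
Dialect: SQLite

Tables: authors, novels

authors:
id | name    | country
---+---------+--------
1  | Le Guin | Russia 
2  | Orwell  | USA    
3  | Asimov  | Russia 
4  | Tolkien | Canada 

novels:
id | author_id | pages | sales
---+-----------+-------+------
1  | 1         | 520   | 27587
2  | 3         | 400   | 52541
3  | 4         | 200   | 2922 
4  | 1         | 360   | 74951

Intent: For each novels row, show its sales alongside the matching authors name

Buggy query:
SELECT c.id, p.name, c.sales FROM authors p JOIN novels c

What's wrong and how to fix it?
Bug: Missing join condition: each novels row is matched to all authors rows instead of just its own

Fix: Specify the join condition linking the foreign key to the parent id

Corrected query:
SELECT c.id, p.name, c.sales FROM authors p JOIN novels c ON c.author_id = p.id

Result:
id | name    | sales
---+---------+------
1  | Le Guin | 27587
2  | Asimov  | 52541
3  | Tolkien | 2922 
4  | Le Guin | 74951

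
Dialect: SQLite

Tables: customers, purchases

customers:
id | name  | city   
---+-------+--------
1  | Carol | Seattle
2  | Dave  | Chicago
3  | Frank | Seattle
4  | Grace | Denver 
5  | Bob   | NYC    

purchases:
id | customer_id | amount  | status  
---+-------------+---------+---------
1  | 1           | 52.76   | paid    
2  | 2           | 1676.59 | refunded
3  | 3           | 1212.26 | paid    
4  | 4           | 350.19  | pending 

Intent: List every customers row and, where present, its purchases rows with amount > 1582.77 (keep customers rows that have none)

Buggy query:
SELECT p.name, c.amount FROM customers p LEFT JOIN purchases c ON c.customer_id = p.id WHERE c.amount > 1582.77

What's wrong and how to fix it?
Bug: Filtering c.amount in WHERE discards the NULL rows produced by LEFT JOIN, turning it into an inner join

Fix: Move the right-table condition into the ON clause so unmatched parents are kept

Corrected query:
SELECT p.name, c.amount FROM customers p LEFT JOIN purchases c ON c.customer_id = p.id AND c.amount > 1582.77

Result:
name  | amount 
------+--------
Carol | NULL   
Dave  | 1676.59
Frank | NULL   
Grace | NULL   
Bob   | NULL   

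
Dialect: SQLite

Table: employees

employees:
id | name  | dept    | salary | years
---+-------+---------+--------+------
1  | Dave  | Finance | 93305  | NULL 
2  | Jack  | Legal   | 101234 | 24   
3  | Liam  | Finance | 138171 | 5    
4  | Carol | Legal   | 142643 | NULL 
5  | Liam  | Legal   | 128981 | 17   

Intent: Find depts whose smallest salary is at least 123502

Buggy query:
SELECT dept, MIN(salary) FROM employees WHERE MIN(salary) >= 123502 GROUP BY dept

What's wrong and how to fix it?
Bug: MIN() in WHERE is a misuse of aggregate

Fix: Replace WHERE with HAVING after the GROUP BY

Corrected query:
SELECT dept, MIN(salary) FROM employees GROUP BY dept HAVING MIN(salary) >= 123502

Result:
(no rows)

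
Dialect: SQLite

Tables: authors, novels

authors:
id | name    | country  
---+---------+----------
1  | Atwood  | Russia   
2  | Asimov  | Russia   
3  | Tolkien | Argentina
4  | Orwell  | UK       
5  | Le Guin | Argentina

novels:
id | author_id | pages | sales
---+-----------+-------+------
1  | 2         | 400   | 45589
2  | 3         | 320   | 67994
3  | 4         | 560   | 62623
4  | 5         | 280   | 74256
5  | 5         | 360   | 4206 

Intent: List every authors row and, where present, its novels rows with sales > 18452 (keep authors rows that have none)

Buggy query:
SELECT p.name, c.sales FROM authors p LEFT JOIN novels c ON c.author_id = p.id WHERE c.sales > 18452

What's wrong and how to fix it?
Bug: A WHERE condition on the right-hand table after LEFT JOIN drops unmatched parents

Fix: Move the right-table condition into the ON clause so unmatched parents are kept

Corrected query:
SELECT p.name, c.sales FROM authors p LEFT JOIN novels c ON c.author_id = p.id AND c.sales > 18452

Result:
name    | sales
--------+------
Atwood  | NULL 
Asimov  | 45589
Tolkien | 67994
Orwell  | 62623
Le Guin | 74256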